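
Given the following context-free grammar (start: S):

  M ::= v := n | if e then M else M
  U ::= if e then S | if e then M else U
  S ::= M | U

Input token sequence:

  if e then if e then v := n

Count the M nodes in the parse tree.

[S [U if e then [S [U if e then [S [M v := n]]]]]]

1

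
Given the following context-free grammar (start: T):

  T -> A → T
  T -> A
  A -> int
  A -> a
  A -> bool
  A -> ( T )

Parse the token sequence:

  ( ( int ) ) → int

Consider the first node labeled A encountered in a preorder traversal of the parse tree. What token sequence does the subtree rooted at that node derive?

( ( int ) )

[T [A ( [T [A ( [T [A int]] )]] )] → [T [A int]]]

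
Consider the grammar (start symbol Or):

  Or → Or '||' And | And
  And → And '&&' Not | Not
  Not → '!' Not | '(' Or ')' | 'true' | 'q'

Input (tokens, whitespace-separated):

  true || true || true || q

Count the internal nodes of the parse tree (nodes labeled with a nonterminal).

12

[Or [Or [Or [Or [And [Not true]]] || [And [Not true]]] || [And [Not true]]] || [And [Not q]]]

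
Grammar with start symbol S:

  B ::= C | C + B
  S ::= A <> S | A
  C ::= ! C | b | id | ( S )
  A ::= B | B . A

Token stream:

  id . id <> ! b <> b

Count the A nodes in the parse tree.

[S [A [B [C id]] . [A [B [C id]]]] <> [S [A [B [C ! [C b]]]] <> [S [A [B [C b]]]]]]

4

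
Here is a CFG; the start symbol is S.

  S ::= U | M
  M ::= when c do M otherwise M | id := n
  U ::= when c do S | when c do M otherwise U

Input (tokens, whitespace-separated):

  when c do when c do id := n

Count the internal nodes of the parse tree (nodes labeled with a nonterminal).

6

[S [U when c do [S [U when c do [S [M id := n]]]]]]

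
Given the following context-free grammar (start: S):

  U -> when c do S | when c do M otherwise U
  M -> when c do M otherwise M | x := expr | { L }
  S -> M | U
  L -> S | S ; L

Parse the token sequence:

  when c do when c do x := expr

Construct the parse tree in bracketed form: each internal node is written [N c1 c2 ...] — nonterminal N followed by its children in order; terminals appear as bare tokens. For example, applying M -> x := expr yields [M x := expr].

[S [U when c do [S [U when c do [S [M x := expr]]]]]]

S
U
when c do S
when c do U
when c do when c do S
when c do when c do M
when c do when c do x := expr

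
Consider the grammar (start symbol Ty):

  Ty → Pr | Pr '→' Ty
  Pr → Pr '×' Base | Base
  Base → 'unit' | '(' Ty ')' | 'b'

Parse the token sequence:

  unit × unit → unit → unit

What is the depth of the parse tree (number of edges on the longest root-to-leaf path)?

5

[Ty [Pr [Pr [Base unit]] × [Base unit]] → [Ty [Pr [Base unit]] → [Ty [Pr [Base unit]]]]]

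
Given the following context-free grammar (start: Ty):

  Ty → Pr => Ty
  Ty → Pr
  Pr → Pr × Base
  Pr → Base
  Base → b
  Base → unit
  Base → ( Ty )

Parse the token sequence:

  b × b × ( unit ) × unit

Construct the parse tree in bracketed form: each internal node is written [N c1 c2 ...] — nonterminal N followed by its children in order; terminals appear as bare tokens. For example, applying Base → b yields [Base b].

Ty
Pr
Pr × Base
Pr × Base × Base
Pr × Base × Base × Base
Base × Base × Base × Base
b × Base × Base × Base
b × b × Base × Base
b × b × ( Ty ) × Base
b × b × ( Pr ) × Base
b × b × ( Base ) × Base
b × b × ( unit ) × Base
b × b × ( unit ) × unit

[Ty [Pr [Pr [Pr [Pr [Base b]] × [Base b]] × [Base ( [Ty [Pr [Base unit]]] )]] × [Base unit]]]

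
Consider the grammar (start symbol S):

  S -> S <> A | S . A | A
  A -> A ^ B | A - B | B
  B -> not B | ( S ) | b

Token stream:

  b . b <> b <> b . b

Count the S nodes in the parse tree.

5

[S [S [S [S [S [A [B b]]] . [A [B b]]] <> [A [B b]]] <> [A [B b]]] . [A [B b]]]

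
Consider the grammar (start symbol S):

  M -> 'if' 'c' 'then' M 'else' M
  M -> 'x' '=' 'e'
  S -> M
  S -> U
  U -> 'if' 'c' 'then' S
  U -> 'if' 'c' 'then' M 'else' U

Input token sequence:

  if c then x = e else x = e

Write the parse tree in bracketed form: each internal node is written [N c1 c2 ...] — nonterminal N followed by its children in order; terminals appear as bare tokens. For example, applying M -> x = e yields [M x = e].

S
M
if c then M else M
if c then x = e else M
if c then x = e else x = e

[S [M if c then [M x = e] else [M x = e]]]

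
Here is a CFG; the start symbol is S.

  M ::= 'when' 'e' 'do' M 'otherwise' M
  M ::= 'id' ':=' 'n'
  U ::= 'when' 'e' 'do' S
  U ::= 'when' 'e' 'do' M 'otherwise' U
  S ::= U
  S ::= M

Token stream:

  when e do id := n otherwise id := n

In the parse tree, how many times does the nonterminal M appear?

3

[S [M when e do [M id := n] otherwise [M id := n]]]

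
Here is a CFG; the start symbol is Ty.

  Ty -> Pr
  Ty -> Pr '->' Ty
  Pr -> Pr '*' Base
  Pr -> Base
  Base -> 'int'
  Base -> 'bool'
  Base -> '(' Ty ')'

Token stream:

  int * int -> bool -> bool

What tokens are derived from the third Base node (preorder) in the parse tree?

[Ty [Pr [Pr [Base int]] * [Base int]] -> [Ty [Pr [Base bool]] -> [Ty [Pr [Base bool]]]]]

bool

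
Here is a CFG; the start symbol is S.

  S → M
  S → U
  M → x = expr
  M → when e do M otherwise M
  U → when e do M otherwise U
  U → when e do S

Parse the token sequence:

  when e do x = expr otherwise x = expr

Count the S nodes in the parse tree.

[S [M when e do [M x = expr] otherwise [M x = expr]]]

1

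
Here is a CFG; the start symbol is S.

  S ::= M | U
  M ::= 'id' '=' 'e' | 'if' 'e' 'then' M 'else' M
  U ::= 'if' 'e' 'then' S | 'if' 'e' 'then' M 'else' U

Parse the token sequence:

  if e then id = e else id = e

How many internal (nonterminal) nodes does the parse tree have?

4

[S [M if e then [M id = e] else [M id = e]]]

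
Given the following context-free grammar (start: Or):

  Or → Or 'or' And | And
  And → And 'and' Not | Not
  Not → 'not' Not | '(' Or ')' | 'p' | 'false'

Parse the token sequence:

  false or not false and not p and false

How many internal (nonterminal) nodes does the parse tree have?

12

[Or [Or [And [Not false]]] or [And [And [And [Not not [Not false]]] and [Not not [Not p]]] and [Not false]]]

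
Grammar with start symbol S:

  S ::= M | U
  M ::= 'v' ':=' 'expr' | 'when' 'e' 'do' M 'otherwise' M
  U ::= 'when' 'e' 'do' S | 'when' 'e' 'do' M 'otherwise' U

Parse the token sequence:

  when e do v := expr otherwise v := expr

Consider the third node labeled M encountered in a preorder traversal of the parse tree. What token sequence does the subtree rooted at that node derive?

[S [M when e do [M v := expr] otherwise [M v := expr]]]

v := expr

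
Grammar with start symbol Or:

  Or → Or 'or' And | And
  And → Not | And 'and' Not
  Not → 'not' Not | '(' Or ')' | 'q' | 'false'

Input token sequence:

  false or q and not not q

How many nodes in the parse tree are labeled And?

3

[Or [Or [And [Not false]]] or [And [And [Not q]] and [Not not [Not not [Not q]]]]]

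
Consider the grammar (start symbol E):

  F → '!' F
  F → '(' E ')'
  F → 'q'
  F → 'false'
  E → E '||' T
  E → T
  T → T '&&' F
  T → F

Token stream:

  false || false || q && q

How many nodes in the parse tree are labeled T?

[E [E [E [T [F false]]] || [T [F false]]] || [T [T [F q]] && [F q]]]

4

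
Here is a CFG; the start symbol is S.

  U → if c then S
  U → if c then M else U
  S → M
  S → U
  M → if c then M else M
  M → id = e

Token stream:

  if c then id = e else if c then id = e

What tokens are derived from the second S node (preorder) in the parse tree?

id = e

[S [U if c then [M id = e] else [U if c then [S [M id = e]]]]]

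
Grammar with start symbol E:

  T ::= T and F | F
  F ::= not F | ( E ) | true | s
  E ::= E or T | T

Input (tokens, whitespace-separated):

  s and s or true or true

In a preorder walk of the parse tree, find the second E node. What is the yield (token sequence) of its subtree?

[E [E [E [T [T [F s]] and [F s]]] or [T [F true]]] or [T [F true]]]

s and s or true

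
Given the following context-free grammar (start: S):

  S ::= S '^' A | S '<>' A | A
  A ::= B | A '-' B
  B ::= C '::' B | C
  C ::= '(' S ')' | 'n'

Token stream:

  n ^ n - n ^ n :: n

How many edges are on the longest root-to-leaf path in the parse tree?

6

[S [S [S [A [B [C n]]]] ^ [A [A [B [C n]]] - [B [C n]]]] ^ [A [B [C n] :: [B [C n]]]]]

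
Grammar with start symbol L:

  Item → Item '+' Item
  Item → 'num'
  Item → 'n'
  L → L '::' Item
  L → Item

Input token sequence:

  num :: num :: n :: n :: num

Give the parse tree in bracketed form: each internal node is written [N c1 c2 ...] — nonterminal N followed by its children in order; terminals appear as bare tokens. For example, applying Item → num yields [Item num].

[L [L [L [L [L [Item num]] :: [Item num]] :: [Item n]] :: [Item n]] :: [Item num]]

L
L :: Item
L :: Item :: Item
L :: Item :: Item :: Item
L :: Item :: Item :: Item :: Item
Item :: Item :: Item :: Item :: Item
num :: Item :: Item :: Item :: Item
num :: num :: Item :: Item :: Item
num :: num :: n :: Item :: Item
num :: num :: n :: n :: Item
num :: num :: n :: n :: num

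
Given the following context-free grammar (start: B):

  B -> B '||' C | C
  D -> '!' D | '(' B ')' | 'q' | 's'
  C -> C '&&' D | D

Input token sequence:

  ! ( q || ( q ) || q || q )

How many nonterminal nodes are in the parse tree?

19

[B [C [D ! [D ( [B [B [B [B [C [D q]]] || [C [D ( [B [C [D q]]] )]]] || [C [D q]]] || [C [D q]]] )]]]]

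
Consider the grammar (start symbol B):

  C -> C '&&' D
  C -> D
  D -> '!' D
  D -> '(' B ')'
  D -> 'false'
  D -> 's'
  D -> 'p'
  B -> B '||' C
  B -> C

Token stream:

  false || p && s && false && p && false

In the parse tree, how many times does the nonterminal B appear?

2

[B [B [C [D false]]] || [C [C [C [C [C [D p]] && [D s]] && [D false]] && [D p]] && [D false]]]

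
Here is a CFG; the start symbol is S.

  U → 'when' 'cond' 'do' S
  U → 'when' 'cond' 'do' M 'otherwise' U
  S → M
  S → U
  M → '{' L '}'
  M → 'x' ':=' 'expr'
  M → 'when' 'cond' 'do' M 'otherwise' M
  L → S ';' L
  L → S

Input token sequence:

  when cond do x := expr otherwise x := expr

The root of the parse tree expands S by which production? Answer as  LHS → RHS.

S → M

[S [M when cond do [M x := expr] otherwise [M x := expr]]]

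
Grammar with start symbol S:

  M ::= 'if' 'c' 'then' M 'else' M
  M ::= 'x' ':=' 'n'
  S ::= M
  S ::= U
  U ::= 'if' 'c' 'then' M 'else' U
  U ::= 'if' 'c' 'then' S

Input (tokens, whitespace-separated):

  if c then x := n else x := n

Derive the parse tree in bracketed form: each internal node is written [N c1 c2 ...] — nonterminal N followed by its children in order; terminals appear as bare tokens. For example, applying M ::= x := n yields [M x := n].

S
M
if c then M else M
if c then x := n else M
if c then x := n else x := n

[S [M if c then [M x := n] else [M x := n]]]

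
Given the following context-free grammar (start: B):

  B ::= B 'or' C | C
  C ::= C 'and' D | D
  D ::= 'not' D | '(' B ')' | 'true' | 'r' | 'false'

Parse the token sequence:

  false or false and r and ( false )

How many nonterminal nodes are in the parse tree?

13

[B [B [C [D false]]] or [C [C [C [D false]] and [D r]] and [D ( [B [C [D false]]] )]]]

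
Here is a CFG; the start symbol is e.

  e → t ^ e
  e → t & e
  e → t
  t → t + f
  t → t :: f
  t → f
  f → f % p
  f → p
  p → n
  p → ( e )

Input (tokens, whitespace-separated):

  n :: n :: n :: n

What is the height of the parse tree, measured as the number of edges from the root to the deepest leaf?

[e [t [t [t [t [f [p n]]] :: [f [p n]]] :: [f [p n]]] :: [f [p n]]]]

7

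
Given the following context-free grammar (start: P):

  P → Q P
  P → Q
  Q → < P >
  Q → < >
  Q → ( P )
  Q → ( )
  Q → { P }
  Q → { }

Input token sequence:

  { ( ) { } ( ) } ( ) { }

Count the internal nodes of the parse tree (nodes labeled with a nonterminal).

[P [Q { [P [Q ( )] [P [Q { }] [P [Q ( )]]]] }] [P [Q ( )] [P [Q { }]]]]

12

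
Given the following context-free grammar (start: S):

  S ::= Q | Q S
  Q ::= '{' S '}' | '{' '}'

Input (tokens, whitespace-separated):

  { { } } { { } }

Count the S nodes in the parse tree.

4

[S [Q { [S [Q { }]] }] [S [Q { [S [Q { }]] }]]]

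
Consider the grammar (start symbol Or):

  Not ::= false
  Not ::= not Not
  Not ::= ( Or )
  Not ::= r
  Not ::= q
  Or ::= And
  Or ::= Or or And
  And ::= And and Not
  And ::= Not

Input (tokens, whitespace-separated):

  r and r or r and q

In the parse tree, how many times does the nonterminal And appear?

[Or [Or [And [And [Not r]] and [Not r]]] or [And [And [Not r]] and [Not q]]]

4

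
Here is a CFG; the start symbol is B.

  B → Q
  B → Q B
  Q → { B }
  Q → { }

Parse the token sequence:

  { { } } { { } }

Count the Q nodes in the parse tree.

[B [Q { [B [Q { }]] }] [B [Q { [B [Q { }]] }]]]

4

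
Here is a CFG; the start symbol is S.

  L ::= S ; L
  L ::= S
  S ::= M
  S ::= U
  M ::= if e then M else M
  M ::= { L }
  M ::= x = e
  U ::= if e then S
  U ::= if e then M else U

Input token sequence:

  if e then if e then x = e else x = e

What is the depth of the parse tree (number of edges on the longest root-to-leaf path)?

[S [U if e then [S [M if e then [M x = e] else [M x = e]]]]]

5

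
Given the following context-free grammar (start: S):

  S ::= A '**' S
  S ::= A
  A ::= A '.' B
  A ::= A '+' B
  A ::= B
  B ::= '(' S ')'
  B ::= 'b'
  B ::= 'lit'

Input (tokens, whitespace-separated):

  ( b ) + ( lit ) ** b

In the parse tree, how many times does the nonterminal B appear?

5

[S [A [A [B ( [S [A [B b]]] )]] + [B ( [S [A [B lit]]] )]] ** [S [A [B b]]]]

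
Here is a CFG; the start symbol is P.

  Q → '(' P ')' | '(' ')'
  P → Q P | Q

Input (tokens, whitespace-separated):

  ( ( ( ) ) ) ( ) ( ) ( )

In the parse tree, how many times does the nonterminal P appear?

[P [Q ( [P [Q ( [P [Q ( )]] )]] )] [P [Q ( )] [P [Q ( )] [P [Q ( )]]]]]

6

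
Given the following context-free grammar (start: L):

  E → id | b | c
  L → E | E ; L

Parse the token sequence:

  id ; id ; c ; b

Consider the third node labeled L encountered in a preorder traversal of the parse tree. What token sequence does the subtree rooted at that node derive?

c ; b

[L [E id] ; [L [E id] ; [L [E c] ; [L [E b]]]]]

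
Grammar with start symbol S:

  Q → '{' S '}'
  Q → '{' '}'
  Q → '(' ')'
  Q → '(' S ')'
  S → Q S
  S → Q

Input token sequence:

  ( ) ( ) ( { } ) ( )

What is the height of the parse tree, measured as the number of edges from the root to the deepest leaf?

6

[S [Q ( )] [S [Q ( )] [S [Q ( [S [Q { }]] )] [S [Q ( )]]]]]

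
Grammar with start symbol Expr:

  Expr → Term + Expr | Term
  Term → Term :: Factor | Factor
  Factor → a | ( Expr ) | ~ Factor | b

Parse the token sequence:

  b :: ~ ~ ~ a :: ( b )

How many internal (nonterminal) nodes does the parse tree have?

[Expr [Term [Term [Term [Factor b]] :: [Factor ~ [Factor ~ [Factor ~ [Factor a]]]]] :: [Factor ( [Expr [Term [Factor b]]] )]]]

13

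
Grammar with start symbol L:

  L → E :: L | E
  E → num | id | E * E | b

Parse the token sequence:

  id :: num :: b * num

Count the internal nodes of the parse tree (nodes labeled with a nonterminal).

[L [E id] :: [L [E num] :: [L [E [E b] * [E num]]]]]

8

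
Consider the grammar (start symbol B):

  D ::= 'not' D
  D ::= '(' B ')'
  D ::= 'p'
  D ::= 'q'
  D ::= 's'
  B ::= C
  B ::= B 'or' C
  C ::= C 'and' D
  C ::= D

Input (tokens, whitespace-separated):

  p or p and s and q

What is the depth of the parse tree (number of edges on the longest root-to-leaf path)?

[B [B [C [D p]]] or [C [C [C [D p]] and [D s]] and [D q]]]

5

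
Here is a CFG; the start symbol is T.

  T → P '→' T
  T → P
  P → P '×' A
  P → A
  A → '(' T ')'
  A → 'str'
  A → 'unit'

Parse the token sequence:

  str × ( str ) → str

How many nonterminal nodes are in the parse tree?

[T [P [P [A str]] × [A ( [T [P [A str]]] )]] → [T [P [A str]]]]

11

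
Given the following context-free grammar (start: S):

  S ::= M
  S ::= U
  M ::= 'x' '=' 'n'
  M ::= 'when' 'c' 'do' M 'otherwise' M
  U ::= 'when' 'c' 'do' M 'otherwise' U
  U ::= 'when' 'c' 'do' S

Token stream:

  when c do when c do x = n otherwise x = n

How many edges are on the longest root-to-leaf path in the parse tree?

[S [U when c do [S [M when c do [M x = n] otherwise [M x = n]]]]]

5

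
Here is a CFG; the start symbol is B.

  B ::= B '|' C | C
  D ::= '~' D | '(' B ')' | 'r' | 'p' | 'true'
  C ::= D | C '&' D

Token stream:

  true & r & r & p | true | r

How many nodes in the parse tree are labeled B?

3

[B [B [B [C [C [C [C [D true]] & [D r]] & [D r]] & [D p]]] | [C [D true]]] | [C [D r]]]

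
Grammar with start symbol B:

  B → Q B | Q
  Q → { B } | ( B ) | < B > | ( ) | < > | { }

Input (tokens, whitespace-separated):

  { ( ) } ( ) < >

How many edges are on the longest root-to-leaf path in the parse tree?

4

[B [Q { [B [Q ( )]] }] [B [Q ( )] [B [Q < >]]]]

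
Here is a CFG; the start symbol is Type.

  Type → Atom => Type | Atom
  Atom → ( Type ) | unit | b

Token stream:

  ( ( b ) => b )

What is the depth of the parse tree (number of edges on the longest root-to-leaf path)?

[Type [Atom ( [Type [Atom ( [Type [Atom b]] )] => [Type [Atom b]]] )]]

6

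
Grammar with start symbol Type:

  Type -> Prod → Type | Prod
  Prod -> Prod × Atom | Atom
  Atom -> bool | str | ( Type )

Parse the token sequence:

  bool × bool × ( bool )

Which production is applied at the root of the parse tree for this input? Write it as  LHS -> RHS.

Type -> Prod

[Type [Prod [Prod [Prod [Atom bool]] × [Atom bool]] × [Atom ( [Type [Prod [Atom bool]]] )]]]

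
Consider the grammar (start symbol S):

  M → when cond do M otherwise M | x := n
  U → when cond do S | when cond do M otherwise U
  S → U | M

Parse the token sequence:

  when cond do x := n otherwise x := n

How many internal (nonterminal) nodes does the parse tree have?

[S [M when cond do [M x := n] otherwise [M x := n]]]

4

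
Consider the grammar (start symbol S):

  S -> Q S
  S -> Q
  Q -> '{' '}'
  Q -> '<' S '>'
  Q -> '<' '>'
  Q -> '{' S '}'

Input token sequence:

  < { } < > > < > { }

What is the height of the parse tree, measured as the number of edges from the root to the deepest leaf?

[S [Q < [S [Q { }] [S [Q < >]]] >] [S [Q < >] [S [Q { }]]]]

5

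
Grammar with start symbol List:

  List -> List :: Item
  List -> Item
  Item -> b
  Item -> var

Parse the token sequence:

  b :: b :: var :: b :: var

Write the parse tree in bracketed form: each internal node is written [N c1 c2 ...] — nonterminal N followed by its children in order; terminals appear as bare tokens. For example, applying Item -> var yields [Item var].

List
List :: Item
List :: Item :: Item
List :: Item :: Item :: Item
List :: Item :: Item :: Item :: Item
Item :: Item :: Item :: Item :: Item
b :: Item :: Item :: Item :: Item
b :: b :: Item :: Item :: Item
b :: b :: var :: Item :: Item
b :: b :: var :: b :: Item
b :: b :: var :: b :: var

[List [List [List [List [List [Item b]] :: [Item b]] :: [Item var]] :: [Item b]] :: [Item var]]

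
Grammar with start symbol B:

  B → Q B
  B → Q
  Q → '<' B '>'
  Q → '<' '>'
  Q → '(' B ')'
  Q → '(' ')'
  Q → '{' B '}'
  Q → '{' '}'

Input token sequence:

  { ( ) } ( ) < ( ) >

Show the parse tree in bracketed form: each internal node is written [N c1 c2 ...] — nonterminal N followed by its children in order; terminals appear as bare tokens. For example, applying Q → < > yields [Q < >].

B
Q B
{ B } B
{ Q } B
{ ( ) } B
{ ( ) } Q B
{ ( ) } ( ) B
{ ( ) } ( ) Q
{ ( ) } ( ) < B >
{ ( ) } ( ) < Q >
{ ( ) } ( ) < ( ) >

[B [Q { [B [Q ( )]] }] [B [Q ( )] [B [Q < [B [Q ( )]] >]]]]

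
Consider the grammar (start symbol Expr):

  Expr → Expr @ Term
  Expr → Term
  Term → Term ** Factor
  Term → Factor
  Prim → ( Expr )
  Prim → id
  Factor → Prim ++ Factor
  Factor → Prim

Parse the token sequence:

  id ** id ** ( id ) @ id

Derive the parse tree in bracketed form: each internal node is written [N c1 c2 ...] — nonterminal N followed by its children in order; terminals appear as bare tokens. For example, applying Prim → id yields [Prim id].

[Expr [Expr [Term [Term [Term [Factor [Prim id]]] ** [Factor [Prim id]]] ** [Factor [Prim ( [Expr [Term [Factor [Prim id]]]] )]]]] @ [Term [Factor [Prim id]]]]

Expr
Expr @ Term
Term @ Term
Term ** Factor @ Term
Term ** Factor ** Factor @ Term
Factor ** Factor ** Factor @ Term
Prim ** Factor ** Factor @ Term
id ** Factor ** Factor @ Term
id ** Prim ** Factor @ Term
id ** id ** Factor @ Term
id ** id ** Prim @ Term
id ** id ** ( Expr ) @ Term
id ** id ** ( Term ) @ Term
id ** id ** ( Factor ) @ Term
id ** id ** ( Prim ) @ Term
id ** id ** ( id ) @ Term
id ** id ** ( id ) @ Factor
id ** id ** ( id ) @ Prim
id ** id ** ( id ) @ id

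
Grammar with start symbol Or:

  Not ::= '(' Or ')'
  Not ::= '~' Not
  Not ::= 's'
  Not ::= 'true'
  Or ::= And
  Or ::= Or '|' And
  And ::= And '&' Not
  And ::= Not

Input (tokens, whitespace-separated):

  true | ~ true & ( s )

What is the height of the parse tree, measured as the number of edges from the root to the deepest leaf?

6

[Or [Or [And [Not true]]] | [And [And [Not ~ [Not true]]] & [Not ( [Or [And [Not s]]] )]]]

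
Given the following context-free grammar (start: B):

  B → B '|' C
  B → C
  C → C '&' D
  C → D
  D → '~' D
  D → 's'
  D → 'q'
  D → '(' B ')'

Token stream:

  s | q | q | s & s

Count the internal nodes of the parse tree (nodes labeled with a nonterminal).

14

[B [B [B [B [C [D s]]] | [C [D q]]] | [C [D q]]] | [C [C [D s]] & [D s]]]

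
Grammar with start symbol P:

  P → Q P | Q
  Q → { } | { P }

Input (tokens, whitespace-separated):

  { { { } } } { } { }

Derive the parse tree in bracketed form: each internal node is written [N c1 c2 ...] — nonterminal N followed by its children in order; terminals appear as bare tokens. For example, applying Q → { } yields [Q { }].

P
Q P
{ P } P
{ Q } P
{ { P } } P
{ { Q } } P
{ { { } } } P
{ { { } } } Q P
{ { { } } } { } P
{ { { } } } { } Q
{ { { } } } { } { }

[P [Q { [P [Q { [P [Q { }]] }]] }] [P [Q { }] [P [Q { }]]]]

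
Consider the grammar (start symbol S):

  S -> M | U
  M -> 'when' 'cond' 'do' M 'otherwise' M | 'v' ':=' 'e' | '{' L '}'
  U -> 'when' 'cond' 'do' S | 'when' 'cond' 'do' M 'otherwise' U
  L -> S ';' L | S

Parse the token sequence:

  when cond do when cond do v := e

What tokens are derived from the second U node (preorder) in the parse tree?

[S [U when cond do [S [U when cond do [S [M v := e]]]]]]

when cond do v := e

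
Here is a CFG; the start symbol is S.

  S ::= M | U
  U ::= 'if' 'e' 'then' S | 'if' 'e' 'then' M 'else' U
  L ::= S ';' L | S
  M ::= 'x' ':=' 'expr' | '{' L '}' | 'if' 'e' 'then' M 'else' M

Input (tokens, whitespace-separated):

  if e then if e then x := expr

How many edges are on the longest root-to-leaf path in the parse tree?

[S [U if e then [S [U if e then [S [M x := expr]]]]]]

6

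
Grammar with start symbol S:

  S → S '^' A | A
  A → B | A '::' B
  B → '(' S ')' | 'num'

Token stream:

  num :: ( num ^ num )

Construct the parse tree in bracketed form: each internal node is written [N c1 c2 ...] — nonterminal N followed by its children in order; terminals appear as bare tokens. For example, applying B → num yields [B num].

S
A
A :: B
B :: B
num :: B
num :: ( S )
num :: ( S ^ A )
num :: ( A ^ A )
num :: ( B ^ A )
num :: ( num ^ A )
num :: ( num ^ B )
num :: ( num ^ num )

[S [A [A [B num]] :: [B ( [S [S [A [B num]]] ^ [A [B num]]] )]]]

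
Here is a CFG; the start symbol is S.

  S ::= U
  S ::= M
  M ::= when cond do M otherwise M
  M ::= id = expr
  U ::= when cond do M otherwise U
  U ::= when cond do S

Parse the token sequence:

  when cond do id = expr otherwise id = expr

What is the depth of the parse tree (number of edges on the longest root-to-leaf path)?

[S [M when cond do [M id = expr] otherwise [M id = expr]]]

3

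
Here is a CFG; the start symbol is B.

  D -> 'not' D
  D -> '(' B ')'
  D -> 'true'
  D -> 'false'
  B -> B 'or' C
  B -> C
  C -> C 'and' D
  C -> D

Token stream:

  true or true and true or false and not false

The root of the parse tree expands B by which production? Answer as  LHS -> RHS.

B -> B 'or' C

[B [B [B [C [D true]]] or [C [C [D true]] and [D true]]] or [C [C [D false]] and [D not [D false]]]]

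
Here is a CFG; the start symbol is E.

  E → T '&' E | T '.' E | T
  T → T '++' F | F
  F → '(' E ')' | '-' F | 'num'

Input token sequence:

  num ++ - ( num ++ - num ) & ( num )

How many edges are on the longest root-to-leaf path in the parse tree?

8

[E [T [T [F num]] ++ [F - [F ( [E [T [T [F num]] ++ [F - [F num]]]] )]]] & [E [T [F ( [E [T [F num]]] )]]]]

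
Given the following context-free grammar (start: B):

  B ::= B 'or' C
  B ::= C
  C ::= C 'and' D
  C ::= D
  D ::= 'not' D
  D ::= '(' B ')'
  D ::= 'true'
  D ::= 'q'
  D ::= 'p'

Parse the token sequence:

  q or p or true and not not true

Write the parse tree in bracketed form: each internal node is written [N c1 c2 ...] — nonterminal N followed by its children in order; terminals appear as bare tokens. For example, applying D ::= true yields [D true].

B
B or C
B or C or C
C or C or C
D or C or C
q or C or C
q or D or C
q or p or C
q or p or C and D
q or p or D and D
q or p or true and D
q or p or true and not D
q or p or true and not not D
q or p or true and not not true

[B [B [B [C [D q]]] or [C [D p]]] or [C [C [D true]] and [D not [D not [D true]]]]]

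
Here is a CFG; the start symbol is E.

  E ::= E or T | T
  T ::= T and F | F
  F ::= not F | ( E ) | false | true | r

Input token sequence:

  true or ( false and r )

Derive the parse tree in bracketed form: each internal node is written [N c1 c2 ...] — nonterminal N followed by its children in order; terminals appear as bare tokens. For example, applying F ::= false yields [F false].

E
E or T
T or T
F or T
true or T
true or F
true or ( E )
true or ( T )
true or ( T and F )
true or ( F and F )
true or ( false and F )
true or ( false and r )

[E [E [T [F true]]] or [T [F ( [E [T [T [F false]] and [F r]]] )]]]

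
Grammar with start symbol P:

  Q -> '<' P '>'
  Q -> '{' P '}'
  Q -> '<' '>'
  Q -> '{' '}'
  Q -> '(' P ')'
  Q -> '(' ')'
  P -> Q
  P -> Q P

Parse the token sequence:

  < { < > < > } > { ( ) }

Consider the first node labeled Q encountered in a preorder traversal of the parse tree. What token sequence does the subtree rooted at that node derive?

< { < > < > } >

[P [Q < [P [Q { [P [Q < >] [P [Q < >]]] }]] >] [P [Q { [P [Q ( )]] }]]]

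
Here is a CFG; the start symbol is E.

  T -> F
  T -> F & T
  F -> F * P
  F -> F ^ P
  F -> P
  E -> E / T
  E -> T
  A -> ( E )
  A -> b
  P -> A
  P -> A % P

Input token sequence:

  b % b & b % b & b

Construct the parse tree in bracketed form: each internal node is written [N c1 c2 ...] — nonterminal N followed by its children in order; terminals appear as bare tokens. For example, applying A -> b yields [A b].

[E [T [F [P [A b] % [P [A b]]]] & [T [F [P [A b] % [P [A b]]]] & [T [F [P [A b]]]]]]]

E
T
F & T
P & T
A % P & T
b % P & T
b % A & T
b % b & T
b % b & F & T
b % b & P & T
b % b & A % P & T
b % b & b % P & T
b % b & b % A & T
b % b & b % b & T
b % b & b % b & F
b % b & b % b & P
b % b & b % b & A
b % b & b % b & b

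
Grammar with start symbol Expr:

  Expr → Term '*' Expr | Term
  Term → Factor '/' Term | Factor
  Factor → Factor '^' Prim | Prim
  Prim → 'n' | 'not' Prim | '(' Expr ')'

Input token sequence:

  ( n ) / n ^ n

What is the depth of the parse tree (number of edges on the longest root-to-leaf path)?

[Expr [Term [Factor [Prim ( [Expr [Term [Factor [Prim n]]]] )]] / [Term [Factor [Factor [Prim n]] ^ [Prim n]]]]]

8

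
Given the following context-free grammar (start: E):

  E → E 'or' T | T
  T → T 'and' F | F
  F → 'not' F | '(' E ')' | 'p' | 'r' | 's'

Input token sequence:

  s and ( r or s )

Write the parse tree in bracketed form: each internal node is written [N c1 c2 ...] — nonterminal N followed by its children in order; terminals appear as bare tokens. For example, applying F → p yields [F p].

E
T
T and F
F and F
s and F
s and ( E )
s and ( E or T )
s and ( T or T )
s and ( F or T )
s and ( r or T )
s and ( r or F )
s and ( r or s )

[E [T [T [F s]] and [F ( [E [E [T [F r]]] or [T [F s]]] )]]]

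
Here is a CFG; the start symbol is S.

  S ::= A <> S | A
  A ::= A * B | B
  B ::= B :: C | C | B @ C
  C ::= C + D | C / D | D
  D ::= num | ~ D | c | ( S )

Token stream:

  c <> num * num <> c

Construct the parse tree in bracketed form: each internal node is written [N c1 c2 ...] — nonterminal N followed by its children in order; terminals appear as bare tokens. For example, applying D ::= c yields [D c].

S
A <> S
B <> S
C <> S
D <> S
c <> S
c <> A <> S
c <> A * B <> S
c <> B * B <> S
c <> C * B <> S
c <> D * B <> S
c <> num * B <> S
c <> num * C <> S
c <> num * D <> S
c <> num * num <> S
c <> num * num <> A
c <> num * num <> B
c <> num * num <> C
c <> num * num <> D
c <> num * num <> c

[S [A [B [C [D c]]]] <> [S [A [A [B [C [D num]]]] * [B [C [D num]]]] <> [S [A [B [C [D c]]]]]]]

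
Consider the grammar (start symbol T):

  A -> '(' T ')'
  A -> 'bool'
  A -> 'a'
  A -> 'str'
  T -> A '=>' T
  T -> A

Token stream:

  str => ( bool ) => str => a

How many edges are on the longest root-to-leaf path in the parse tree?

[T [A str] => [T [A ( [T [A bool]] )] => [T [A str] => [T [A a]]]]]

5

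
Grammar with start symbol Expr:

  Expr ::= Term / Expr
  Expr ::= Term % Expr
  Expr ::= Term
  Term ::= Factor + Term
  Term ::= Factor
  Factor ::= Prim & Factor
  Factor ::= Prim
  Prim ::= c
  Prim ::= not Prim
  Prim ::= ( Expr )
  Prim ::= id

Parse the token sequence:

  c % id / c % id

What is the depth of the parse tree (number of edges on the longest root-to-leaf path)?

7

[Expr [Term [Factor [Prim c]]] % [Expr [Term [Factor [Prim id]]] / [Expr [Term [Factor [Prim c]]] % [Expr [Term [Factor [Prim id]]]]]]]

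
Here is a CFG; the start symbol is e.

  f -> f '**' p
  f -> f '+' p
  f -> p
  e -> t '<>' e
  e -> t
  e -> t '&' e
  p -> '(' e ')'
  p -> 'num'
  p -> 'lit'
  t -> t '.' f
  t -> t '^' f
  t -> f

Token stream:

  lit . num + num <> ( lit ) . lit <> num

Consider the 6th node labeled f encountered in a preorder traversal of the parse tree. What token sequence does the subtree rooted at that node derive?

[e [t [t [f [p lit]]] . [f [f [p num]] + [p num]]] <> [e [t [t [f [p ( [e [t [f [p lit]]]] )]]] . [f [p lit]]] <> [e [t [f [p num]]]]]]

lit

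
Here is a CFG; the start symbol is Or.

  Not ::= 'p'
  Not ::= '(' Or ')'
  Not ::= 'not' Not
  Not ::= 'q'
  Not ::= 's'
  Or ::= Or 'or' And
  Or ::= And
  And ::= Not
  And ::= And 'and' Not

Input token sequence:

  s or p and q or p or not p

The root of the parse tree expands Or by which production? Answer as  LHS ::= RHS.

[Or [Or [Or [Or [And [Not s]]] or [And [And [Not p]] and [Not q]]] or [And [Not p]]] or [And [Not not [Not p]]]]

Or ::= Or 'or' And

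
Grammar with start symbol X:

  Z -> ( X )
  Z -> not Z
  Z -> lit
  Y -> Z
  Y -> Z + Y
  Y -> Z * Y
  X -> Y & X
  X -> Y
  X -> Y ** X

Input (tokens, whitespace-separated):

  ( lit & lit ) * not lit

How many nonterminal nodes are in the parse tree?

[X [Y [Z ( [X [Y [Z lit]] & [X [Y [Z lit]]]] )] * [Y [Z not [Z lit]]]]]

12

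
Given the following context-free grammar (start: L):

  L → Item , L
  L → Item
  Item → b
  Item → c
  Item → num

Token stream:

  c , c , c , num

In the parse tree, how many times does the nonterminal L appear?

4

[L [Item c] , [L [Item c] , [L [Item c] , [L [Item num]]]]]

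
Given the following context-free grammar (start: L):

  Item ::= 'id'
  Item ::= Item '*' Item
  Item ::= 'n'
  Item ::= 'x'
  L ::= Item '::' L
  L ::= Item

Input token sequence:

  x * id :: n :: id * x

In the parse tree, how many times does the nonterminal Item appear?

[L [Item [Item x] * [Item id]] :: [L [Item n] :: [L [Item [Item id] * [Item x]]]]]

7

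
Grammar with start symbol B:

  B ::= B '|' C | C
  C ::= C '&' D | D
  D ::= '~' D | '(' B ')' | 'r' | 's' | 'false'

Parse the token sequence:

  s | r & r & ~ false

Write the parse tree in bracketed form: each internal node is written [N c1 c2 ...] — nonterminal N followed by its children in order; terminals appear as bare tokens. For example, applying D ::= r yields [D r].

[B [B [C [D s]]] | [C [C [C [D r]] & [D r]] & [D ~ [D false]]]]

B
B | C
C | C
D | C
s | C
s | C & D
s | C & D & D
s | D & D & D
s | r & D & D
s | r & r & D
s | r & r & ~ D
s | r & r & ~ false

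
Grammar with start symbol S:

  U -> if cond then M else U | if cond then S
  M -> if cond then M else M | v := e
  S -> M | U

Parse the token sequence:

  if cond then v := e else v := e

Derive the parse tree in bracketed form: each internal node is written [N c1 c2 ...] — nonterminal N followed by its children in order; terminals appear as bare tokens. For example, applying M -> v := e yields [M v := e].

S
M
if cond then M else M
if cond then v := e else M
if cond then v := e else v := e

[S [M if cond then [M v := e] else [M v := e]]]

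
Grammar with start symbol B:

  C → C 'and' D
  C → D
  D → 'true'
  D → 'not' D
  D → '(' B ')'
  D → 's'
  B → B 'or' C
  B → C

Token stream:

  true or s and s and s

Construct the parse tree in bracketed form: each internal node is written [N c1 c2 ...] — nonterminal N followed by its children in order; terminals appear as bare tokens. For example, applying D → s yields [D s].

[B [B [C [D true]]] or [C [C [C [D s]] and [D s]] and [D s]]]

B
B or C
C or C
D or C
true or C
true or C and D
true or C and D and D
true or D and D and D
true or s and D and D
true or s and s and D
true or s and s and s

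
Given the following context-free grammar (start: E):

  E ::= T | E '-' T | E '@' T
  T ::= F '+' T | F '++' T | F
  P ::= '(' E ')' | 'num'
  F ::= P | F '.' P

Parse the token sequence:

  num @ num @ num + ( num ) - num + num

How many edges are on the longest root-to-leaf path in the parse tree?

[E [E [E [E [T [F [P num]]]] @ [T [F [P num]]]] @ [T [F [P num]] + [T [F [P ( [E [T [F [P num]]]] )]]]]] - [T [F [P num]] + [T [F [P num]]]]]

10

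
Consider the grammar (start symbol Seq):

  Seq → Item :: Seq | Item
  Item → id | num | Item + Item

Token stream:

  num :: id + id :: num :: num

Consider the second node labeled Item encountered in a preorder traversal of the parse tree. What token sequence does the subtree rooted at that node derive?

id + id

[Seq [Item num] :: [Seq [Item [Item id] + [Item id]] :: [Seq [Item num] :: [Seq [Item num]]]]]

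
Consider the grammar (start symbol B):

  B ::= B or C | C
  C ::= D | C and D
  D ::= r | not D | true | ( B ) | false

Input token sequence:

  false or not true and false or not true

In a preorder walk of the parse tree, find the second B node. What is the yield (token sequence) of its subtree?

[B [B [B [C [D false]]] or [C [C [D not [D true]]] and [D false]]] or [C [D not [D true]]]]

false or not true and false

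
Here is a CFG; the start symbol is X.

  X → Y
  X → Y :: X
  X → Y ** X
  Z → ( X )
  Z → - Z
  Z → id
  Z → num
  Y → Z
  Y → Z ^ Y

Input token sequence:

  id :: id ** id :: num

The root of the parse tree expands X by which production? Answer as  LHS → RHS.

[X [Y [Z id]] :: [X [Y [Z id]] ** [X [Y [Z id]] :: [X [Y [Z num]]]]]]

X → Y :: X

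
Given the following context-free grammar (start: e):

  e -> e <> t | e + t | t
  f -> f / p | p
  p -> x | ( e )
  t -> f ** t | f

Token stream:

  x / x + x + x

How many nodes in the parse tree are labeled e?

3

[e [e [e [t [f [f [p x]] / [p x]]]] + [t [f [p x]]]] + [t [f [p x]]]]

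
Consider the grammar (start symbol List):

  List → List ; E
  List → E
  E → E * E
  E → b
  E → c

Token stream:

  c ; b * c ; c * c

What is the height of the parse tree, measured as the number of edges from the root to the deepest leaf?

[List [List [List [E c]] ; [E [E b] * [E c]]] ; [E [E c] * [E c]]]

4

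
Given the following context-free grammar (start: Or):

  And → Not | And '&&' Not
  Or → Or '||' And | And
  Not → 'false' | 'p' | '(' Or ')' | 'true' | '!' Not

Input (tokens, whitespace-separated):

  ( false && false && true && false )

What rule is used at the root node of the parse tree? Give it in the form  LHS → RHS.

Or → And

[Or [And [Not ( [Or [And [And [And [And [Not false]] && [Not false]] && [Not true]] && [Not false]]] )]]]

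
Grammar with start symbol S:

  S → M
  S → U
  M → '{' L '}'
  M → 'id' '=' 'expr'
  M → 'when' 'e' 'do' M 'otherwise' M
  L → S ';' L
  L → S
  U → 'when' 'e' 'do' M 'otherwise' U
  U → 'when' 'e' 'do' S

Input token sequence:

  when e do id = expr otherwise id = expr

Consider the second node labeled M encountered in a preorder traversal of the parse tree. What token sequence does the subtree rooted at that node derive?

id = expr

[S [M when e do [M id = expr] otherwise [M id = expr]]]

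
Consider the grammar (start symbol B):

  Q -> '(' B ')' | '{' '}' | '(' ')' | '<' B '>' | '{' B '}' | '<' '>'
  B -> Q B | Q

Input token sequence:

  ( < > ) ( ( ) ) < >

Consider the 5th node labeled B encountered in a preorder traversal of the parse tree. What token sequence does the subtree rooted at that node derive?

< >

[B [Q ( [B [Q < >]] )] [B [Q ( [B [Q ( )]] )] [B [Q < >]]]]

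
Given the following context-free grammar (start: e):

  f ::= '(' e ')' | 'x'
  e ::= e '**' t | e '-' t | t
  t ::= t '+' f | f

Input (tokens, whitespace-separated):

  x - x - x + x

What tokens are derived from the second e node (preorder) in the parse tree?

x - x

[e [e [e [t [f x]]] - [t [f x]]] - [t [t [f x]] + [f x]]]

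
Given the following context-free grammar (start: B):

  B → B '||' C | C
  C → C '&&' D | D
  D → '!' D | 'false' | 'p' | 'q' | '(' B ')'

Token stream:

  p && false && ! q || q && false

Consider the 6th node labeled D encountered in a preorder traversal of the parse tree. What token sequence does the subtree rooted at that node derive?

[B [B [C [C [C [D p]] && [D false]] && [D ! [D q]]]] || [C [C [D q]] && [D false]]]

false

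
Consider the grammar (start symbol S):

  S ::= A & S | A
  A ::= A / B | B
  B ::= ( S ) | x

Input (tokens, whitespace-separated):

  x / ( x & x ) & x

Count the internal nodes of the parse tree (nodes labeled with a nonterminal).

[S [A [A [B x]] / [B ( [S [A [B x]] & [S [A [B x]]]] )]] & [S [A [B x]]]]

14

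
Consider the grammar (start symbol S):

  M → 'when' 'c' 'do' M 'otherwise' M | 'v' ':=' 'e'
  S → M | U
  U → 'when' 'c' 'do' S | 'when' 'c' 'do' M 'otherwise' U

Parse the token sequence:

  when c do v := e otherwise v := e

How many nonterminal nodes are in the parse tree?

4

[S [M when c do [M v := e] otherwise [M v := e]]]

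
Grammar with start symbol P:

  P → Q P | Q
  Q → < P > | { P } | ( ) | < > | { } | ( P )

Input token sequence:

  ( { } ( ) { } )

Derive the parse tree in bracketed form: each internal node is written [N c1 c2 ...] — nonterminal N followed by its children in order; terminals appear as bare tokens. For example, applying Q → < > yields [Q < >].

P
Q
( P )
( Q P )
( { } P )
( { } Q P )
( { } ( ) P )
( { } ( ) Q )
( { } ( ) { } )

[P [Q ( [P [Q { }] [P [Q ( )] [P [Q { }]]]] )]]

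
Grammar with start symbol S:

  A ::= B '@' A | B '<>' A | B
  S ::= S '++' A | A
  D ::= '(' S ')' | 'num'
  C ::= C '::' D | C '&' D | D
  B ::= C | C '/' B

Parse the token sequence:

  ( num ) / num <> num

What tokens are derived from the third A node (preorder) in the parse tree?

[S [A [B [C [D ( [S [A [B [C [D num]]]]] )]] / [B [C [D num]]]] <> [A [B [C [D num]]]]]]

num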